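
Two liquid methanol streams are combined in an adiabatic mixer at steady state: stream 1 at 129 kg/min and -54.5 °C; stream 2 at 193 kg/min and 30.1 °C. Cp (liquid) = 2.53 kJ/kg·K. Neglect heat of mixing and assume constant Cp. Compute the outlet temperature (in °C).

No heat crosses the boundary, so H_out = H_in.
Σ ṁᵢCp,ᵢTᵢ = 129×2.53×-54.5 + 193×2.53×30.1 = -3089.6
Σ ṁᵢCp,ᵢ = 129×2.53 + 193×2.53 = 814.66
T_out = -3089.6 / 814.66 = -3.7925 °C

T_out = -3.79 °C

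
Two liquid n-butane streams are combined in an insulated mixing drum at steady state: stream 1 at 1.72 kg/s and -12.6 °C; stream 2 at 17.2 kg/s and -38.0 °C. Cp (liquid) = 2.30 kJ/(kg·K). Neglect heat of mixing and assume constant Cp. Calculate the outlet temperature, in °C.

Energy balance with Q = 0: Σ ṁᵢCp,ᵢ(T_out − Tᵢ) = 0
T_out = Σ ṁᵢCp,ᵢTᵢ / Σ ṁᵢCp,ᵢ
      = -1553.1 / 43.516 = -35.691 °C

T_out = -35.7 °C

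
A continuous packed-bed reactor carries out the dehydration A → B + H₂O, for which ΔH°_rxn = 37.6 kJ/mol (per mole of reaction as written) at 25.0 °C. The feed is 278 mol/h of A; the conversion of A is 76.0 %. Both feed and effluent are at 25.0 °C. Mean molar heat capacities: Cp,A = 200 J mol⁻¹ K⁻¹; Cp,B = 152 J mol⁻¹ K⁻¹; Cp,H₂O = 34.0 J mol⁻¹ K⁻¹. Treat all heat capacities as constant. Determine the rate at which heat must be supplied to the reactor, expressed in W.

Extent of reaction ξ = 0.760 × 278 = 211.28 mol/h
Reaction term: ξ·ΔH°_rxn = 211.28 × 37.6 = 7944.1 kJ/h
Q = ΔH = 7944.1 kJ/h = 2.2067 kW
Heat supplied = 2206.7 W

Q_in = 2210 W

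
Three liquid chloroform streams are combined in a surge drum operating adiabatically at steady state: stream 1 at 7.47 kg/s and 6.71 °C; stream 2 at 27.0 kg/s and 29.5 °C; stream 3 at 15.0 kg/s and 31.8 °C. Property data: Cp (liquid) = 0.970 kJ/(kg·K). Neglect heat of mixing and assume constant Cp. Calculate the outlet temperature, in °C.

T_out = 26.8 °C

Adiabatic, steady state ⇒ Σ ṁᵢCp,ᵢ(T_out − Tᵢ) = 0
T_out = Σ ṁᵢCp,ᵢTᵢ / Σ ṁᵢCp,ᵢ
      = 1283.9 / 47.986 = 26.756 °C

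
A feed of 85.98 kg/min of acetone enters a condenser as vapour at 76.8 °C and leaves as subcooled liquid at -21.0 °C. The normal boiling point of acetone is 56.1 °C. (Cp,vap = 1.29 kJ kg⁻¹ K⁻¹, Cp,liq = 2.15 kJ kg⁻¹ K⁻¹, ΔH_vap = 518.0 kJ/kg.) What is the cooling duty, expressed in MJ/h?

vapour 76.8→56.1 °C: -26.703 kJ/kg
condensation at 56.1 °C: -518 kJ/kg
liquid 56.1→-21.0 °C: -165.76 kJ/kg
Δh = -26.703 + -518 + -165.76 = -710.47 kJ/kg
Q = ṁ·Δh = 85.98 kg/min × -710.47 kJ/kg = -61086 kJ/min
|Q| = 1018.1 kW = 3665.2 MJ/h

Q_c = 3670 MJ/h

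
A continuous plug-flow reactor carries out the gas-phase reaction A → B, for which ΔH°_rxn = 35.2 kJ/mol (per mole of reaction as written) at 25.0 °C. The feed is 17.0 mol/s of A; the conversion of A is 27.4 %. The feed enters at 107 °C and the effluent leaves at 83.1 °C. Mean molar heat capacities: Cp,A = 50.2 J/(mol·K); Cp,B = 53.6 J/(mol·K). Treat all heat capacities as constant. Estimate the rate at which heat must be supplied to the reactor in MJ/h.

Extent of reaction ξ = 0.274 × 17.0 = 4.658 mol/s
Reaction term: ξ·ΔH°_rxn = 4.658 × 35.2 = 163.96 kJ/s
Sensible, feed 107→25 °C: -69.979 kJ/s
Outlet flows (mol/s): A 12.342, B 4.658
Sensible, products 25→83.1 °C: 50.503 kJ/s
Q = ΔH = 144.49 kJ/s = 144.49 kW
Heat supplied = 520.15 MJ/h

Q_in = 520 MJ/h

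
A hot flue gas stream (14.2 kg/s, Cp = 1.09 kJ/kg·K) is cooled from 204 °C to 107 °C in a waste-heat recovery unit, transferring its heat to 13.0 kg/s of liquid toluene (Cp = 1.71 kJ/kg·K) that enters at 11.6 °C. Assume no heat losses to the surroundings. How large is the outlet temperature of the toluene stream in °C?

T_c,out = 79.1 °C

Heat released by hot stream: Q = 14.2 × 1.09 × (204 − 107) = 1501.4 kJ/s
Energy balance on cold side (adiabatic exchanger): Q = ṁ_c·Cp_c·(T_c,out − T_c,in)
T_c,out = 11.6 + 1501.4/(13.0 × 1.71) = 79.138 °C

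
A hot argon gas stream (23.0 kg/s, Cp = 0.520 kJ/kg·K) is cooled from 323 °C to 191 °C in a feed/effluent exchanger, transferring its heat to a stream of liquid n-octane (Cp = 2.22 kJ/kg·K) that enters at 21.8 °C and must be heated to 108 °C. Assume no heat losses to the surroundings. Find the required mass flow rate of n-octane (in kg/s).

Heat released by hot stream: Q = 23.0 × 0.520 × (323 − 191) = 1578.7 kJ/s
Energy balance on cold side (adiabatic exchanger): Q = ṁ_c·Cp_c·(T_c,out − T_c,in)
ṁ_c = 1578.7 / [2.22 × (108 − 21.8)] = 8.2498 kg/s

ṁ_c = 8.25 kg/s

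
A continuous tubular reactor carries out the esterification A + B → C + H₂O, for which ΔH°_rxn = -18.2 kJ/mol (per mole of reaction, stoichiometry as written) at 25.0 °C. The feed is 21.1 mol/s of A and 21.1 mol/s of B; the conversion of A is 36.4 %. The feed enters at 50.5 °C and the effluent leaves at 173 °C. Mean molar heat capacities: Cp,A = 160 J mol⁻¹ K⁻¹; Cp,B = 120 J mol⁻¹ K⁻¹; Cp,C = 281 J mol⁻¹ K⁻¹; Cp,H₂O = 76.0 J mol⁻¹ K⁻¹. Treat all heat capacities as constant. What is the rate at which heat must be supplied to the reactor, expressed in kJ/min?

Q_in = 40300 kJ/min

Extent of reaction ξ = 0.364 × 21.1 = 7.6804 mol/s
Reaction term: ξ·ΔH°_rxn = 7.6804 × -18.2 = -139.78 kJ/s
Sensible, feed 50.5→25 °C: -150.65 kJ/s
Outlet flows (mol/s): A 13.42, B 13.42, C 7.6804, H₂O 7.6804
Sensible, products 25→173 °C: 961.91 kJ/s
Q = ΔH = 671.47 kJ/s = 671.47 kW
Heat supplied = 40288 kJ/min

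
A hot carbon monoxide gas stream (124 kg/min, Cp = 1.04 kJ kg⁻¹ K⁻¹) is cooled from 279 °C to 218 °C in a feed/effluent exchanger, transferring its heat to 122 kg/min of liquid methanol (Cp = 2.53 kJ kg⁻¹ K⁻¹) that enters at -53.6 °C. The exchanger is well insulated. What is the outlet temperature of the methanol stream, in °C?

T_c,out = -28.1 °C

Heat released by hot stream: Q = 124 × 1.04 × (279 − 218) = 7866.6 kJ/min
Energy balance on cold side (adiabatic exchanger): Q = ṁ_c·Cp_c·(T_c,out − T_c,in)
T_c,out = -53.6 + 7866.6/(122 × 2.53) = -28.114 °C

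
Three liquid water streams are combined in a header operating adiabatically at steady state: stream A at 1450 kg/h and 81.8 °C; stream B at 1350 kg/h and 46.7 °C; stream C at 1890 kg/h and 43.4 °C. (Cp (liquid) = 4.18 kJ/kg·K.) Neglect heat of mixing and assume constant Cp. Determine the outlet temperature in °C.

Energy balance with Q = 0: Σ ṁᵢCp,ᵢ(T_out − Tᵢ) = 0
Σ ṁᵢCp,ᵢTᵢ = 1450×4.18×81.8 + 1350×4.18×46.7 + 1890×4.18×43.4 = 1.1022e+06
Σ ṁᵢCp,ᵢ = 1450×4.18 + 1350×4.18 + 1890×4.18 = 19604
T_out = 1.1022e+06 / 19604 = 56.222 °C

T_out = 56.2 °C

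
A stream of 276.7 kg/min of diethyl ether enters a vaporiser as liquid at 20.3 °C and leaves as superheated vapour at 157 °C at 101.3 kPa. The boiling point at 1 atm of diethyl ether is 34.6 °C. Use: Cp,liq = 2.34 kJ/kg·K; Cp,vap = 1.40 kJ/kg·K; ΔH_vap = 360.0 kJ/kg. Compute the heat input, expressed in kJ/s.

Q = 2600 kJ/s

liquid 20.3→34.6 °C: 33.462 kJ/kg
vaporisation at 34.6 °C: 360 kJ/kg
vapour 34.6→157 °C: 171.36 kJ/kg
Δh = 33.462 + 360 + 171.36 = 564.82 kJ/kg
Q = ṁ·Δh = 276.7 kg/min × 564.82 kJ/kg = 156290 kJ/min
|Q| = 2604.8 kW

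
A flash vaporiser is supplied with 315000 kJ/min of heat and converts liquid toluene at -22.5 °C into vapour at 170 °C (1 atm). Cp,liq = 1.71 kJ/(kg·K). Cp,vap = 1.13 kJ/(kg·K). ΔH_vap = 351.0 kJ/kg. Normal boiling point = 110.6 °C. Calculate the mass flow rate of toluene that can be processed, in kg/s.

Δh = 1.71×(110.6−-22.5) + 351.0 + 1.13×(170−110.6) = 645.72 kJ/kg
Q = 315000 kJ/min = 5250 kJ/s = 5250 kJ/s
ṁ = Q/Δh = 5250 / 645.72 = 8.1304 kg/s

ṁ = 8.13 kg/s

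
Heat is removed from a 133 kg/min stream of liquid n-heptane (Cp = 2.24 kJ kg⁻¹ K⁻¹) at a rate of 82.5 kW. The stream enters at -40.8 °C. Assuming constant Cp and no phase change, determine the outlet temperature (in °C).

Q = 82.5 kW = 4950 kJ/min
ΔT = Q/(ṁ·Cp) = 4950/(133×2.24) = 16.615 K
T_out = -40.8 − 16.615 = -57.415 °C

T_out = -57.4 °C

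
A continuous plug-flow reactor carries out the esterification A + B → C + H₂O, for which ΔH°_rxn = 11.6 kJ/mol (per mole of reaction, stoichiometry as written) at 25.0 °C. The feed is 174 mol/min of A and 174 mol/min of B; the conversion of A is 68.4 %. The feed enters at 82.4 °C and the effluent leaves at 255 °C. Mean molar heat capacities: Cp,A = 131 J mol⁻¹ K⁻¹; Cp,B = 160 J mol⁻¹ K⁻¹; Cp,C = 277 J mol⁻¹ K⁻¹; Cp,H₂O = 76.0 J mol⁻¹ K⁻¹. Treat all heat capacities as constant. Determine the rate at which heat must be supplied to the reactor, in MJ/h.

Q_in = 709 MJ/h

Extent of reaction ξ = 0.684 × 174 = 119.02 mol/min
Reaction term: ξ·ΔH°_rxn = 119.02 × 11.6 = 1380.6 kJ/min
Sensible, feed 82.4→25 °C: -2906.4 kJ/min
Outlet flows (mol/min): A 54.984, B 54.984, C 119.02, H₂O 119.02
Sensible, products 25→255 °C: 13343 kJ/min
Q = ΔH = 11817 kJ/min = 196.95 kW
Heat supplied = 709.03 MJ/h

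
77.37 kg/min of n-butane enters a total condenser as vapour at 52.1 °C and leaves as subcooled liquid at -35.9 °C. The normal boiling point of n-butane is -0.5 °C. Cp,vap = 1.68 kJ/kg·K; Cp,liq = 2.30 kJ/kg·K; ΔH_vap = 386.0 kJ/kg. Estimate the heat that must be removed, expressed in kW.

vapour 52.1→-0.5 °C: -88.368 kJ/kg
condensation at -0.5 °C: -386 kJ/kg
liquid -0.5→-35.9 °C: -81.42 kJ/kg
Δh = -88.368 + -386 + -81.42 = -555.79 kJ/kg
Q = ṁ·Δh = 77.37 kg/min × -555.79 kJ/kg = -43001 kJ/min
|Q| = 716.69 kW

Q_c = 717 kW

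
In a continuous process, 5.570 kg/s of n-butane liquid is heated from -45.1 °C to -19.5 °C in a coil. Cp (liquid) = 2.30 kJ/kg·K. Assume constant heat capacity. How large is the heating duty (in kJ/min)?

Q = ṁ·Cp·ΔT = 5.570 × 2.30 × (-19.5 − -45.1) = 327.96 kJ/s
Heating duty = 19678 kJ/min

Q = 19700 kJ/min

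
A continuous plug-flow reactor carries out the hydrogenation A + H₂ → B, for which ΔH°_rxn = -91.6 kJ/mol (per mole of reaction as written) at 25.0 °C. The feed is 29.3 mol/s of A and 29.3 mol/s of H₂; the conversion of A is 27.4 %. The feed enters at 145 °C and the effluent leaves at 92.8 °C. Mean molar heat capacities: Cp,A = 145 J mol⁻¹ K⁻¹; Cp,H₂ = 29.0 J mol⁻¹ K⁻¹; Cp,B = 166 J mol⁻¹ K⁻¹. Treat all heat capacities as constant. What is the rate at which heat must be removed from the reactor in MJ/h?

Q_out = 3620 MJ/h

Extent of reaction ξ = 0.274 × 29.3 = 8.0282 mol/s
Reaction term: ξ·ΔH°_rxn = 8.0282 × -91.6 = -735.38 kJ/s
Sensible, feed 145→25 °C: -611.78 kJ/s
Outlet flows (mol/s): A 21.272, H₂ 21.272, B 8.0282
Sensible, products 25→92.8 °C: 341.3 kJ/s
Q = ΔH = -1005.9 kJ/s = -1005.9 kW
Heat removed = 3621.1 MJ/h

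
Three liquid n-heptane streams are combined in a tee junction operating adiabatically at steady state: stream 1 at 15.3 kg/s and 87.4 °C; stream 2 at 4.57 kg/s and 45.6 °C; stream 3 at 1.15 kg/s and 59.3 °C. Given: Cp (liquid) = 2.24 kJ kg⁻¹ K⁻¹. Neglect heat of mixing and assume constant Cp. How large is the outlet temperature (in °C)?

Adiabatic, steady state ⇒ Σ ṁᵢCp,ᵢ(T_out − Tᵢ) = 0
Σ ṁᵢCp,ᵢTᵢ = 15.3×2.24×87.4 + 4.57×2.24×45.6 + 1.15×2.24×59.3 = 3614.9
Σ ṁᵢCp,ᵢ = 15.3×2.24 + 4.57×2.24 + 1.15×2.24 = 47.085
T_out = 3614.9 / 47.085 = 76.775 °C

T_out = 76.8 °C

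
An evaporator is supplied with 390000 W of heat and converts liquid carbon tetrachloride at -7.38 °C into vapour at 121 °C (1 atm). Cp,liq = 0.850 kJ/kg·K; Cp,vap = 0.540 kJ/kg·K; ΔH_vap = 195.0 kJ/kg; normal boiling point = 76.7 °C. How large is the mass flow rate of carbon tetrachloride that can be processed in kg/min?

Δh = 0.850×(76.7−-7.38) + 195.0 + 0.540×(121−76.7) = 290.39 kJ/kg
Q = 390000 W = 390 kJ/s = 23400 kJ/min
ṁ = Q/Δh = 23400 / 290.39 = 80.581 kg/min

ṁ = 80.6 kg/min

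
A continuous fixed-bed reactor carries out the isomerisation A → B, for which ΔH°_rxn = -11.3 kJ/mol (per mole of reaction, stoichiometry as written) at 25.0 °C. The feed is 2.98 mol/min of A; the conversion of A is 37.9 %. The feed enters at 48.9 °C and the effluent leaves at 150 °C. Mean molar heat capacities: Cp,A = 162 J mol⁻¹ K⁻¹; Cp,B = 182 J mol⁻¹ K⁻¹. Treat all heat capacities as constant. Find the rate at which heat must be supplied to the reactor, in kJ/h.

Extent of reaction ξ = 0.379 × 2.98 = 1.1294 mol/min
Reaction term: ξ·ΔH°_rxn = 1.1294 × -11.3 = -12.762 kJ/min
Sensible, feed 48.9→25 °C: -11.538 kJ/min
Outlet flows (mol/min): A 1.8506, B 1.1294
Sensible, products 25→150 °C: 63.169 kJ/min
Q = ΔH = 38.868 kJ/min = 0.6478 kW
Heat supplied = 2332.1 kJ/h

Q_in = 2330 kJ/h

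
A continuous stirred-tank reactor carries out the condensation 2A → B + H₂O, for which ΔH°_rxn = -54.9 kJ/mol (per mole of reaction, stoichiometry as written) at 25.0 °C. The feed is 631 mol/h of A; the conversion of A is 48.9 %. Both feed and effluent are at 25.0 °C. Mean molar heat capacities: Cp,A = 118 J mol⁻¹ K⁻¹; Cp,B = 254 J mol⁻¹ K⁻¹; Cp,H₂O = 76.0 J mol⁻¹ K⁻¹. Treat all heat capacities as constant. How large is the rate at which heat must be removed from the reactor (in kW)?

Q_out = 2.35 kW

Extent of reaction ξ = 0.489 × 631 / 2 = 154.28 mol/h
Reaction term: ξ·ΔH°_rxn = 154.28 × -54.9 = -8469.9 kJ/h
Q = ΔH = -8469.9 kJ/h = -2.3528 kW
Heat removed = 2.3528 kW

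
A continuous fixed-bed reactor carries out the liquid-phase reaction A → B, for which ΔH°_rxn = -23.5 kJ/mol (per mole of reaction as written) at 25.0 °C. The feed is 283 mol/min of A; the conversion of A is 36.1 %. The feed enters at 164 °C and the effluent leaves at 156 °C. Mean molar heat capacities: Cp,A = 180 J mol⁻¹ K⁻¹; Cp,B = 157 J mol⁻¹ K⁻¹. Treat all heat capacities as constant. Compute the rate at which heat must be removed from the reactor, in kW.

Extent of reaction ξ = 0.361 × 283 = 102.16 mol/min
Reaction term: ξ·ΔH°_rxn = 102.16 × -23.5 = -2400.8 kJ/min
Sensible, feed 164→25 °C: -7080.7 kJ/min
Outlet flows (mol/min): A 180.84, B 102.16
Sensible, products 25→156 °C: 6365.3 kJ/min
Q = ΔH = -3116.2 kJ/min = -51.936 kW
Heat removed = 51.936 kW

Q_out = 51.9 kW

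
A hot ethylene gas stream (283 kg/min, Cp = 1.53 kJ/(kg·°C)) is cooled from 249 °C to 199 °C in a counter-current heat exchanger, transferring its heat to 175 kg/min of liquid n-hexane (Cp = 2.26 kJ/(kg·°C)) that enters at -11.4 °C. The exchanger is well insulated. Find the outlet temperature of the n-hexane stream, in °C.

T_c,out = 43.3 °C

Heat released by hot stream: Q = 283 × 1.53 × (249 − 199) = 21650 kJ/min
Energy balance on cold side (adiabatic exchanger): Q = ṁ_c·Cp_c·(T_c,out − T_c,in)
T_c,out = -11.4 + 21650/(175 × 2.26) = 43.34 °C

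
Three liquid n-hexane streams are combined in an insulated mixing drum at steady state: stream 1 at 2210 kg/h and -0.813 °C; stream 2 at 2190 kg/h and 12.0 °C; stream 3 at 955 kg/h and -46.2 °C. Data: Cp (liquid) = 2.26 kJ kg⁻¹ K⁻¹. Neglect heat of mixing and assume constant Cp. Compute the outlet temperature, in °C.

Adiabatic, steady state ⇒ Σ ṁᵢCp,ᵢ(T_out − Tᵢ) = 0
Σ ṁᵢCp,ᵢTᵢ = 2210×2.26×-0.813 + 2190×2.26×12.0 + 955×2.26×-46.2 = -44381
Σ ṁᵢCp,ᵢ = 2210×2.26 + 2190×2.26 + 955×2.26 = 12102
T_out = -44381 / 12102 = -3.6672 °C

T_out = -3.67 °C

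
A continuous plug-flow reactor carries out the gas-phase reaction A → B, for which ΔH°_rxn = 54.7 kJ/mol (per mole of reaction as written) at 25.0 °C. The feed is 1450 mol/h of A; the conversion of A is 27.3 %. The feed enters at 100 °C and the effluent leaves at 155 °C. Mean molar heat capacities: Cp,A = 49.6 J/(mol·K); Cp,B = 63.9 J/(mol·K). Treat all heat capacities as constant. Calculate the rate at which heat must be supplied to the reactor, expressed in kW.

Q_in = 7.32 kW

Extent of reaction ξ = 0.273 × 1450 = 395.85 mol/h
Reaction term: ξ·ΔH°_rxn = 395.85 × 54.7 = 21653 kJ/h
Sensible, feed 100→25 °C: -5394 kJ/h
Outlet flows (mol/h): A 1054.2, B 395.85
Sensible, products 25→155 °C: 10085 kJ/h
Q = ΔH = 26344 kJ/h = 7.3179 kW
Heat supplied = 7.3179 kW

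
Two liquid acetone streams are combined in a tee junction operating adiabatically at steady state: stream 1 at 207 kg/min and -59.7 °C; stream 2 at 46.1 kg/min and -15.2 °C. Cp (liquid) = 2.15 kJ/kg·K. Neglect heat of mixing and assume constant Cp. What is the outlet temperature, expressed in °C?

Adiabatic, steady state ⇒ Σ ṁᵢCp,ᵢ(T_out − Tᵢ) = 0
T_out = Σ ṁᵢCp,ᵢTᵢ / Σ ṁᵢCp,ᵢ
      = -28076 / 544.16 = -51.595 °C

T_out = -51.6 °C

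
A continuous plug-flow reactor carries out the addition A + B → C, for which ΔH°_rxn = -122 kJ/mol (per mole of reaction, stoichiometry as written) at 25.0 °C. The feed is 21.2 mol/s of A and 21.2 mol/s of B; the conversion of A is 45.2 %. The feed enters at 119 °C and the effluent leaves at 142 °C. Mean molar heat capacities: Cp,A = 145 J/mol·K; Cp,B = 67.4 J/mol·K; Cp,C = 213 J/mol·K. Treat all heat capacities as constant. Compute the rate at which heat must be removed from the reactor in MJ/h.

Extent of reaction ξ = 0.452 × 21.2 = 9.5824 mol/s
Reaction term: ξ·ΔH°_rxn = 9.5824 × -122 = -1169.1 kJ/s
Sensible, feed 119→25 °C: -423.27 kJ/s
Outlet flows (mol/s): A 11.618, B 11.618, C 9.5824
Sensible, products 25→142 °C: 527.51 kJ/s
Q = ΔH = -1064.8 kJ/s = -1064.8 kW
Heat removed = 3833.3 MJ/h

Q_out = 3830 MJ/h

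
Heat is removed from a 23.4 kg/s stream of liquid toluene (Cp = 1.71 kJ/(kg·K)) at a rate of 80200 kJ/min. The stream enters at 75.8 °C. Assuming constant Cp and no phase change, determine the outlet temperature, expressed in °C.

T_out = 42.4 °C

Q = 80200 kJ/min = 1336.7 kJ/s
ΔT = Q/(ṁ·Cp) = 1336.7/(23.4×1.71) = 33.405 K
T_out = 75.8 − 33.405 = 42.395 °C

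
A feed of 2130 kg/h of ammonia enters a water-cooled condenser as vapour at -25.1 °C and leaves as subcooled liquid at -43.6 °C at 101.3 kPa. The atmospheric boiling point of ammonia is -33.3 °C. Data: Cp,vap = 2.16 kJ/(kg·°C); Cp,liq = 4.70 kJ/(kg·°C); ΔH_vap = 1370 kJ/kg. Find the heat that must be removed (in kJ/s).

Q_c = 850 kJ/s

vapour -25.1→-33.3 °C: -17.712 kJ/kg
condensation at -33.3 °C: -1370 kJ/kg
liquid -33.3→-43.6 °C: -48.41 kJ/kg
Δh = -17.712 + -1370 + -48.41 = -1436.1 kJ/kg
Q = ṁ·Δh = 2130 kg/h × -1436.1 kJ/kg = -3.0589e+06 kJ/h
|Q| = 849.71 kW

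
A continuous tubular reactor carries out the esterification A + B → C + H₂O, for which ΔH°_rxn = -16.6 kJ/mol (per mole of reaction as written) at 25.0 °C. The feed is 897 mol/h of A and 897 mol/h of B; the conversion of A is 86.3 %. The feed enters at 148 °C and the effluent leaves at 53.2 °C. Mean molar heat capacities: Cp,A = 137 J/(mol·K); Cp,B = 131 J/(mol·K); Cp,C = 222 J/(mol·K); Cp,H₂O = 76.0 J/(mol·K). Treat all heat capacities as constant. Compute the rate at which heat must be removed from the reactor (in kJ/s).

Q_out = 9.72 kJ/s

Extent of reaction ξ = 0.863 × 897 = 774.11 mol/h
Reaction term: ξ·ΔH°_rxn = 774.11 × -16.6 = -12850 kJ/h
Sensible, feed 148→25 °C: -29569 kJ/h
Outlet flows (mol/h): A 122.89, B 122.89, C 774.11, H₂O 774.11
Sensible, products 25→53.2 °C: 7434.1 kJ/h
Q = ΔH = -34985 kJ/h = -9.718 kW
Heat removed = 9.718 kJ/s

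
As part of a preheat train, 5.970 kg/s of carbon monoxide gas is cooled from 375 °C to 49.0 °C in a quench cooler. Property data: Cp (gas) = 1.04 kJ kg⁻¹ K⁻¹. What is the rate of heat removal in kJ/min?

Q_c = 121000 kJ/min

Q = ṁ·Cp·ΔT = 5.970 × 1.04 × (49.0 − 375) = -2024.1 kJ/s
Cooling duty = 121440 kJ/min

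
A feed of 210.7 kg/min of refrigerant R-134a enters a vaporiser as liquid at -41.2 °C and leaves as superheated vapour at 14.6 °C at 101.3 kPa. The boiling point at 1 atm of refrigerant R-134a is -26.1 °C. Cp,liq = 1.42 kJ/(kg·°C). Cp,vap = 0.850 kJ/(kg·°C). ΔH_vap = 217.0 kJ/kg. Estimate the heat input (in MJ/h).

liquid -41.2→-26.1 °C: 21.442 kJ/kg
vaporisation at -26.1 °C: 217 kJ/kg
vapour -26.1→14.6 °C: 34.595 kJ/kg
Δh = 21.442 + 217 + 34.595 = 273.04 kJ/kg
Q = ṁ·Δh = 210.7 kg/min × 273.04 kJ/kg = 57529 kJ/min
|Q| = 958.81 kW = 3451.7 MJ/h

Q = 3450 MJ/h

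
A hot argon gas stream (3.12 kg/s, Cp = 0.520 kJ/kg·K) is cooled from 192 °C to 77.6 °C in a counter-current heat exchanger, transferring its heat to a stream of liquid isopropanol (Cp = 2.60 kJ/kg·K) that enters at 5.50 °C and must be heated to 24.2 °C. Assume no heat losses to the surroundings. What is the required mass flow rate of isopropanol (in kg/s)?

Heat released by hot stream: Q = 3.12 × 0.520 × (192 − 77.6) = 185.6 kJ/s
Energy balance on cold side (adiabatic exchanger): Q = ṁ_c·Cp_c·(T_c,out − T_c,in)
ṁ_c = 185.6 / [2.60 × (24.2 − 5.50)] = 3.8174 kg/s

ṁ_c = 3.82 kg/s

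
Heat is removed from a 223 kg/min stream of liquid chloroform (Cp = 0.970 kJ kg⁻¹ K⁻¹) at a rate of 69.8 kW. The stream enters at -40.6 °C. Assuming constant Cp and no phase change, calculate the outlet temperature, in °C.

T_out = -60.0 °C

Q = 69.8 kW = 4188 kJ/min
ΔT = Q/(ṁ·Cp) = 4188/(223×0.970) = 19.361 K
T_out = -40.6 − 19.361 = -59.961 °C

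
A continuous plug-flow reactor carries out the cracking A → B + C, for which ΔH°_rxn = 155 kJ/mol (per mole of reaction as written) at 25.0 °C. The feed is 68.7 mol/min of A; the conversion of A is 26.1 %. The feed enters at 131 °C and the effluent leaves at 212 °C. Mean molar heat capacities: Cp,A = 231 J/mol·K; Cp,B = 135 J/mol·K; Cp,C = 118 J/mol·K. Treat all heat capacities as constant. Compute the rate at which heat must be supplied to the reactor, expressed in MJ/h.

Q_in = 248 MJ/h

Extent of reaction ξ = 0.261 × 68.7 = 17.931 mol/min
Reaction term: ξ·ΔH°_rxn = 17.931 × 155 = 2779.3 kJ/min
Sensible, feed 131→25 °C: -1682.2 kJ/min
Outlet flows (mol/min): A 50.769, B 17.931, C 17.931
Sensible, products 25→212 °C: 3041.4 kJ/min
Q = ΔH = 4138.5 kJ/min = 68.975 kW
Heat supplied = 248.31 MJ/h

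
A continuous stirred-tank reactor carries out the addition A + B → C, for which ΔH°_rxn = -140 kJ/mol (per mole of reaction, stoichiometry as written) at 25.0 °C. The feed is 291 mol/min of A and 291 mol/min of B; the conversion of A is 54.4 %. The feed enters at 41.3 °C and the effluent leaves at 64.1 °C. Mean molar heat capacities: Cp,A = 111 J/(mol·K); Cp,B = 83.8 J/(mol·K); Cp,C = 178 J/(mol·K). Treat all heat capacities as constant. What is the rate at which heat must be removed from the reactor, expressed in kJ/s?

Q_out = 350 kJ/s

Extent of reaction ξ = 0.544 × 291 = 158.3 mol/min
Reaction term: ξ·ΔH°_rxn = 158.3 × -140 = -22163 kJ/min
Sensible, feed 41.3→25 °C: -923.99 kJ/min
Outlet flows (mol/min): A 132.7, B 132.7, C 158.3
Sensible, products 25→64.1 °C: 2112.5 kJ/min
Q = ΔH = -20974 kJ/min = -349.57 kW
Heat removed = 349.57 kJ/s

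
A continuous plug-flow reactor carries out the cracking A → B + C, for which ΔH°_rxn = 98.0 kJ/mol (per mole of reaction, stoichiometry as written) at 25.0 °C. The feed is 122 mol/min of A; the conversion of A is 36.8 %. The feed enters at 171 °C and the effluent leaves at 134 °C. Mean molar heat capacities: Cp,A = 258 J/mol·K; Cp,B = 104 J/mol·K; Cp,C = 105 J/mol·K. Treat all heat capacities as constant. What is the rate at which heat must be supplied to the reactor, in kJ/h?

Extent of reaction ξ = 0.368 × 122 = 44.896 mol/min
Reaction term: ξ·ΔH°_rxn = 44.896 × 98.0 = 4399.8 kJ/min
Sensible, feed 171→25 °C: -4595.5 kJ/min
Outlet flows (mol/min): A 77.104, B 44.896, C 44.896
Sensible, products 25→134 °C: 3191.1 kJ/min
Q = ΔH = 2995.4 kJ/min = 49.923 kW
Heat supplied = 179720 kJ/h

Q_in = 180000 kJ/h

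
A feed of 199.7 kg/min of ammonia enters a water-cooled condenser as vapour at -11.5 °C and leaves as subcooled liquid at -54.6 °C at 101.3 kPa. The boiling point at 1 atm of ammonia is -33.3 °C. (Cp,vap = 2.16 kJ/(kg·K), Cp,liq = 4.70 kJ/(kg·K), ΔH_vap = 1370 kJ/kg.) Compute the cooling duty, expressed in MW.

vapour -11.5→-33.3 °C: -47.088 kJ/kg
condensation at -33.3 °C: -1370 kJ/kg
liquid -33.3→-54.6 °C: -100.11 kJ/kg
Δh = -47.088 + -1370 + -100.11 = -1517.2 kJ/kg
Q = ṁ·Δh = 199.7 kg/min × -1517.2 kJ/kg = -302980 kJ/min
|Q| = 5049.7 kW = 5.0497 MW

Q_c = 5.05 MW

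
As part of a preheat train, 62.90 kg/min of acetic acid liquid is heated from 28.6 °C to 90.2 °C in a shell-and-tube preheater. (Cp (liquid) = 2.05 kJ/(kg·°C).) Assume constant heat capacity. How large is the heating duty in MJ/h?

Q = ṁ·Cp·ΔT = 62.90 × 2.05 × (90.2 − 28.6) = 7943 kJ/min
Converting: 7943 / 60 s = 132.38 kW
Heating duty = 476.58 MJ/h

Q = 477 MJ/h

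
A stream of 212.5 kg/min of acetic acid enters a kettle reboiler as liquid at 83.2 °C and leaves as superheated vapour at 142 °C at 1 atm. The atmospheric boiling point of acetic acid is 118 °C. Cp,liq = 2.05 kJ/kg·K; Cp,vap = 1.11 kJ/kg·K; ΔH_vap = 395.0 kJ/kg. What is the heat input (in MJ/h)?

liquid 83.2→118 °C: 71.34 kJ/kg
vaporisation at 118 °C: 395 kJ/kg
vapour 118→142 °C: 26.64 kJ/kg
Δh = 71.34 + 395 + 26.64 = 492.98 kJ/kg
Q = ṁ·Δh = 212.5 kg/min × 492.98 kJ/kg = 104760 kJ/min
|Q| = 1746 kW = 6285.5 MJ/h

Q = 6290 MJ/h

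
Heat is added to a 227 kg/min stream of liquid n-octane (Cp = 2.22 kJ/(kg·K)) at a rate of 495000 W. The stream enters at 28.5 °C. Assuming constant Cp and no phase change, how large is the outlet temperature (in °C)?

Q = 495000 W = 29700 kJ/min
ΔT = Q/(ṁ·Cp) = 29700/(227×2.22) = 58.936 K
T_out = 28.5 + 58.936 = 87.436 °C

T_out = 87.4 °C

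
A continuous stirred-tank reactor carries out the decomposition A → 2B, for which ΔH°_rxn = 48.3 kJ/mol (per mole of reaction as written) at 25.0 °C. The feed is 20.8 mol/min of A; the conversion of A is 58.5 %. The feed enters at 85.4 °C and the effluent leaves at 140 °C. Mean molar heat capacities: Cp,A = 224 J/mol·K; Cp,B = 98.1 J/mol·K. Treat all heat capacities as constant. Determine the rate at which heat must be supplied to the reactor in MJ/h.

Extent of reaction ξ = 0.585 × 20.8 = 12.168 mol/min
Reaction term: ξ·ΔH°_rxn = 12.168 × 48.3 = 587.71 kJ/min
Sensible, feed 85.4→25 °C: -281.42 kJ/min
Outlet flows (mol/min): A 8.632, B 24.336
Sensible, products 25→140 °C: 496.91 kJ/min
Q = ΔH = 803.21 kJ/min = 13.387 kW
Heat supplied = 48.192 MJ/h

Q_in = 48.2 MJ/h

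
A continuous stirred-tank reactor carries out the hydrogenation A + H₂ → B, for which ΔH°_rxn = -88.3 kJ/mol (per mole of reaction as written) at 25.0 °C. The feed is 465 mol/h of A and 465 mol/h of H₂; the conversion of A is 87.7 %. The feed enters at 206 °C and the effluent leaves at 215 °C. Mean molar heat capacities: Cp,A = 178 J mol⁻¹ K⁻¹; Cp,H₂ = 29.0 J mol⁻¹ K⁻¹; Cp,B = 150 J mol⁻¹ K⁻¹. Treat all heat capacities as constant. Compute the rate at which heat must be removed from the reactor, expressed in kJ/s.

Extent of reaction ξ = 0.877 × 465 = 407.81 mol/h
Reaction term: ξ·ΔH°_rxn = 407.81 × -88.3 = -36009 kJ/h
Sensible, feed 206→25 °C: -17422 kJ/h
Outlet flows (mol/h): A 57.195, H₂ 57.195, B 407.81
Sensible, products 25→215 °C: 13872 kJ/h
Q = ΔH = -39559 kJ/h = -10.989 kW
Heat removed = 10.989 kJ/s

Q_out = 11.0 kJ/s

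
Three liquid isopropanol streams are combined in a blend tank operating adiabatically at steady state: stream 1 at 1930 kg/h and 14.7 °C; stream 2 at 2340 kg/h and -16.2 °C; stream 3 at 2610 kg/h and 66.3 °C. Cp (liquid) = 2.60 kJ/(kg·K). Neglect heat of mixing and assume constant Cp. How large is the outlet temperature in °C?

T_out = 23.8 °C

No heat crosses the boundary, so H_out = H_in.
T_out = Σ ṁᵢCp,ᵢTᵢ / Σ ṁᵢCp,ᵢ
      = 425120 / 17888 = 23.765 °C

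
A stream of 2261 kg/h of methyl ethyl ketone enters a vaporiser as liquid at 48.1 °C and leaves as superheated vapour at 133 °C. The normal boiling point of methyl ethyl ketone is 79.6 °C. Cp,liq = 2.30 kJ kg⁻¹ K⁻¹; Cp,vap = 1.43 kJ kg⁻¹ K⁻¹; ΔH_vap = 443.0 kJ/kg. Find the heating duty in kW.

Q = 372 kW

liquid 48.1→79.6 °C: 72.45 kJ/kg
vaporisation at 79.6 °C: 443 kJ/kg
vapour 79.6→133 °C: 76.362 kJ/kg
Δh = 72.45 + 443 + 76.362 = 591.81 kJ/kg
Q = ṁ·Δh = 2261 kg/h × 591.81 kJ/kg = 1.3381e+06 kJ/h
|Q| = 371.69 kW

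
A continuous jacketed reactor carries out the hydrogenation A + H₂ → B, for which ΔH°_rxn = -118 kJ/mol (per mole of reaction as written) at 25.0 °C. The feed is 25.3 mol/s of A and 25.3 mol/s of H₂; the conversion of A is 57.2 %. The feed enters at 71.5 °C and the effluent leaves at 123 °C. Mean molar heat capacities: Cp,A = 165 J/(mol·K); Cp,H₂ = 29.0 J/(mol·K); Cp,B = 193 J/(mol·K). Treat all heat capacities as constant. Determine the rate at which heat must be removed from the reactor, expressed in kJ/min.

Extent of reaction ξ = 0.572 × 25.3 = 14.472 mol/s
Reaction term: ξ·ΔH°_rxn = 14.472 × -118 = -1707.6 kJ/s
Sensible, feed 71.5→25 °C: -228.23 kJ/s
Outlet flows (mol/s): A 10.828, H₂ 10.828, B 14.472
Sensible, products 25→123 °C: 479.59 kJ/s
Q = ΔH = -1456.3 kJ/s = -1456.3 kW
Heat removed = 87378 kJ/min

Q_out = 87400 kJ/min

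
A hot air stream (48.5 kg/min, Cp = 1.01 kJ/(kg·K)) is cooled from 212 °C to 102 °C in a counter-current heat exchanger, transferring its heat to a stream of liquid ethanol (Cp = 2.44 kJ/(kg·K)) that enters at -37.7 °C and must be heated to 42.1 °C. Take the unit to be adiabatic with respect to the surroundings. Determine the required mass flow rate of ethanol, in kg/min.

Heat released by hot stream: Q = 48.5 × 1.01 × (212 − 102) = 5388.4 kJ/min
Energy balance on cold side (adiabatic exchanger): Q = ṁ_c·Cp_c·(T_c,out − T_c,in)
ṁ_c = 5388.4 / [2.44 × (42.1 − -37.7)] = 27.673 kg/min

ṁ_c = 27.7 kg/min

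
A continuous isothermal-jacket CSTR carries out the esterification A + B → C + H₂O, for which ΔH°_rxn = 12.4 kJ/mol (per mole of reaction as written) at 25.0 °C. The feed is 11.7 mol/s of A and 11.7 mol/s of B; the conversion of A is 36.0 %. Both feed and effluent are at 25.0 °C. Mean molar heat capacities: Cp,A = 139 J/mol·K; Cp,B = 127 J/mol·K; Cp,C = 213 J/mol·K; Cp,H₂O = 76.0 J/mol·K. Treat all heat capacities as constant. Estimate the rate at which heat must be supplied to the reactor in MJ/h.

Extent of reaction ξ = 0.360 × 11.7 = 4.212 mol/s
Reaction term: ξ·ΔH°_rxn = 4.212 × 12.4 = 52.229 kJ/s
Q = ΔH = 52.229 kJ/s = 52.229 kW
Heat supplied = 188.02 MJ/h

Q_in = 188 MJ/h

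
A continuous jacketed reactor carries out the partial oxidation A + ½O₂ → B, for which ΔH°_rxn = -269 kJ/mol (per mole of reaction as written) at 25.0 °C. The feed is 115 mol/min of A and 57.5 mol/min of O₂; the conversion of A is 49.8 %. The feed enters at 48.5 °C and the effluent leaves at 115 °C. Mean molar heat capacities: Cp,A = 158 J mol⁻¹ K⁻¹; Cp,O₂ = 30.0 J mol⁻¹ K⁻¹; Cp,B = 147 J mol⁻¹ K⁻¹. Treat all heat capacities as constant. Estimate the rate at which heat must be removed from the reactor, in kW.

Extent of reaction ξ = 0.498 × 115 = 57.27 mol/min
Reaction term: ξ·ΔH°_rxn = 57.27 × -269 = -15406 kJ/min
Sensible, feed 48.5→25 °C: -467.53 kJ/min
Outlet flows (mol/min): A 57.73, O₂ 28.865, B 57.27
Sensible, products 25→115 °C: 1656.5 kJ/min
Q = ΔH = -14217 kJ/min = -236.94 kW
Heat removed = 236.94 kW

Q_out = 237 kW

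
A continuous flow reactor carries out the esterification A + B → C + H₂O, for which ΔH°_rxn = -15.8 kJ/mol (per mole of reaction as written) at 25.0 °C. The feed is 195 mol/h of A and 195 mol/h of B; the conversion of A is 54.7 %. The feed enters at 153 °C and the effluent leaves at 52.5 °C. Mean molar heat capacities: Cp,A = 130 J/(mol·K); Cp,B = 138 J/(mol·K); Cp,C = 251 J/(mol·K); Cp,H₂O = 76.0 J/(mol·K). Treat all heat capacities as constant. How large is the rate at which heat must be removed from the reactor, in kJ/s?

Q_out = 1.88 kJ/s

Extent of reaction ξ = 0.547 × 195 = 106.67 mol/h
Reaction term: ξ·ΔH°_rxn = 106.67 × -15.8 = -1685.3 kJ/h
Sensible, feed 153→25 °C: -6689.3 kJ/h
Outlet flows (mol/h): A 88.335, B 88.335, C 106.67, H₂O 106.67
Sensible, products 25→52.5 °C: 1610.2 kJ/h
Q = ΔH = -6764.4 kJ/h = -1.879 kW
Heat removed = 1.879 kJ/s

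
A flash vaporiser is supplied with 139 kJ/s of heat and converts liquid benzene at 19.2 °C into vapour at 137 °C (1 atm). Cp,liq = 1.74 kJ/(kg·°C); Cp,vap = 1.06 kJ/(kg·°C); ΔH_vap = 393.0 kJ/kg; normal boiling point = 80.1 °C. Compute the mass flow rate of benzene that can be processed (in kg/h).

Δh = 1.74×(80.1−19.2) + 393.0 + 1.06×(137−80.1) = 559.28 kJ/kg
Q = 139 kJ/s = 139 kJ/s = 500400 kJ/h
ṁ = Q/Δh = 500400 / 559.28 = 894.72 kg/h

ṁ = 895 kg/h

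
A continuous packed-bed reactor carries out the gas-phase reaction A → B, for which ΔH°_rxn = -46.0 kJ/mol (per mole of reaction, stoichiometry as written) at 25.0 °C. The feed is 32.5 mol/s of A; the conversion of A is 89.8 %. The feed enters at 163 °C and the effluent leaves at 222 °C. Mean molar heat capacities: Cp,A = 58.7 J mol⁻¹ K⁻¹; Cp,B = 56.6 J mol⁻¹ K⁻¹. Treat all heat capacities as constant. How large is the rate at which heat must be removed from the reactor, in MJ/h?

Q_out = 4470 MJ/h

Extent of reaction ξ = 0.898 × 32.5 = 29.185 mol/s
Reaction term: ξ·ΔH°_rxn = 29.185 × -46.0 = -1342.5 kJ/s
Sensible, feed 163→25 °C: -263.27 kJ/s
Outlet flows (mol/s): A 3.315, B 29.185
Sensible, products 25→222 °C: 363.75 kJ/s
Q = ΔH = -1242 kJ/s = -1242 kW
Heat removed = 4471.3 MJ/h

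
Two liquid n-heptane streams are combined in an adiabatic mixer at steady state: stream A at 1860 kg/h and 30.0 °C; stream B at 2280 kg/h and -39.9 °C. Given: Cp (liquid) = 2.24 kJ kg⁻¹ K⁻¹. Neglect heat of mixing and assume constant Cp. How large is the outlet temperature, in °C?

Adiabatic, steady state ⇒ Σ ṁᵢCp,ᵢ(T_out − Tᵢ) = 0
T_out = Σ ṁᵢCp,ᵢTᵢ / Σ ṁᵢCp,ᵢ
      = -78785 / 9273.6 = -8.4957 °C

T_out = -8.50 °C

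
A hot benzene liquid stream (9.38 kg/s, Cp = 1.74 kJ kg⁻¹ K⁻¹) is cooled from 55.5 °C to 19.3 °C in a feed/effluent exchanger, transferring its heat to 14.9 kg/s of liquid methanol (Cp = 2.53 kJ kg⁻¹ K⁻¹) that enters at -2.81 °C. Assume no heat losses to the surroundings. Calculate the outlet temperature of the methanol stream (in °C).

Heat released by hot stream: Q = 9.38 × 1.74 × (55.5 − 19.3) = 590.83 kJ/s
Energy balance on cold side (adiabatic exchanger): Q = ṁ_c·Cp_c·(T_c,out − T_c,in)
T_c,out = -2.81 + 590.83/(14.9 × 2.53) = 12.863 °C

T_c,out = 12.9 °C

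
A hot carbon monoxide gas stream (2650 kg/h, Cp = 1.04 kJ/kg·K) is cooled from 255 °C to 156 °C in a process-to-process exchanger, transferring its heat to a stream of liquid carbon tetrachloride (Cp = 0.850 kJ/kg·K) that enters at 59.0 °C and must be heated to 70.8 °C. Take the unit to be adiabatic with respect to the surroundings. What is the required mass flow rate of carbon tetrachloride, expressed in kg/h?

Heat released by hot stream: Q = 2650 × 1.04 × (255 − 156) = 272840 kJ/h
Energy balance on cold side (adiabatic exchanger): Q = ṁ_c·Cp_c·(T_c,out − T_c,in)
ṁ_c = 272840 / [0.850 × (70.8 − 59.0)] = 27203 kg/h

ṁ_c = 27200 kg/h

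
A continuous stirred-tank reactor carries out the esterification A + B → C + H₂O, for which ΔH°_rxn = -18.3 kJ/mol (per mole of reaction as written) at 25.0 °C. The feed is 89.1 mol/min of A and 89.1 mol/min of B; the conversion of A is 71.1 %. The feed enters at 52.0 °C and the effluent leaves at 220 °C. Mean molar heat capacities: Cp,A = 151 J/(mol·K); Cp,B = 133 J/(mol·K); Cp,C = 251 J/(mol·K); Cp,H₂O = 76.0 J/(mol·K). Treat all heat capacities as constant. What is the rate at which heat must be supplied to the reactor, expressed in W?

Q_in = 60400 W

Extent of reaction ξ = 0.711 × 89.1 = 63.35 mol/min
Reaction term: ξ·ΔH°_rxn = 63.35 × -18.3 = -1159.3 kJ/min
Sensible, feed 52.0→25 °C: -683.22 kJ/min
Outlet flows (mol/min): A 25.75, B 25.75, C 63.35, H₂O 63.35
Sensible, products 25→220 °C: 5465.5 kJ/min
Q = ΔH = 3623 kJ/min = 60.384 kW
Heat supplied = 60384 W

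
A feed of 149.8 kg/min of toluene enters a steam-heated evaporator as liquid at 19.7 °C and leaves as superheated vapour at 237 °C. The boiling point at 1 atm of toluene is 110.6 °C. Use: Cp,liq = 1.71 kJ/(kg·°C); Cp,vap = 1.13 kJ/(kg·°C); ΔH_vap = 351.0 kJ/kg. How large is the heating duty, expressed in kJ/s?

liquid 19.7→110.6 °C: 155.44 kJ/kg
vaporisation at 110.6 °C: 351 kJ/kg
vapour 110.6→237 °C: 142.83 kJ/kg
Δh = 155.44 + 351 + 142.83 = 649.27 kJ/kg
Q = ṁ·Δh = 149.8 kg/min × 649.27 kJ/kg = 97261 kJ/min
|Q| = 1621 kW

Q = 1620 kJ/s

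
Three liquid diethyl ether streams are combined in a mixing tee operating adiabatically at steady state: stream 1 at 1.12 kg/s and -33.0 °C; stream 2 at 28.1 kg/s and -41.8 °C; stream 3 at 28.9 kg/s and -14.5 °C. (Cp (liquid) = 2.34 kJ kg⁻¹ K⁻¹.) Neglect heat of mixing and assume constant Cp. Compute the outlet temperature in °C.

T_out = -28.1 °C

No heat crosses the boundary, so H_out = H_in.
T_out = Σ ṁᵢCp,ᵢTᵢ / Σ ṁᵢCp,ᵢ
      = -3815.6 / 136 = -28.056 °C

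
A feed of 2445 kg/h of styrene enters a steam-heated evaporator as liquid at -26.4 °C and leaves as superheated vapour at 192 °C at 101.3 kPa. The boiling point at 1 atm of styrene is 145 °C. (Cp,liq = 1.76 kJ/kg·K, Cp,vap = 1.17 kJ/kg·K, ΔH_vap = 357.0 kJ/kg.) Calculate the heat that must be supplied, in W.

liquid -26.4→145 °C: 301.66 kJ/kg
vaporisation at 145 °C: 357 kJ/kg
vapour 145→192 °C: 54.99 kJ/kg
Δh = 301.66 + 357 + 54.99 = 713.65 kJ/kg
Q = ṁ·Δh = 2445 kg/h × 713.65 kJ/kg = 1.7449e+06 kJ/h
|Q| = 484.69 kW = 484690 W

Q = 485000 W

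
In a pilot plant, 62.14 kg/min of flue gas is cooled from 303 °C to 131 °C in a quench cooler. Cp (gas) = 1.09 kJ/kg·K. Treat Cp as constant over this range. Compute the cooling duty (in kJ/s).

Q = ṁ·Cp·ΔT = 62.14 × 1.09 × (131 − 303) = -11650 kJ/min
Converting: 11650 / 60 s = 194.17 kW

Q_c = 194 kJ/s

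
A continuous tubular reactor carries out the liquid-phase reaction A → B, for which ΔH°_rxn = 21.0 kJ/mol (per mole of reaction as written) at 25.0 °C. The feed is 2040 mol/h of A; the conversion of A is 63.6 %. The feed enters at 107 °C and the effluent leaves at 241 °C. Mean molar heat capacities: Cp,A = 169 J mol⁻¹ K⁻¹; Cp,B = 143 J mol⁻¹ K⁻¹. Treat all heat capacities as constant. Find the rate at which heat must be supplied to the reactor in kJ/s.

Q_in = 18.4 kJ/s

Extent of reaction ξ = 0.636 × 2040 = 1297.4 mol/h
Reaction term: ξ·ΔH°_rxn = 1297.4 × 21.0 = 27246 kJ/h
Sensible, feed 107→25 °C: -28270 kJ/h
Outlet flows (mol/h): A 742.56, B 1297.4
Sensible, products 25→241 °C: 67182 kJ/h
Q = ΔH = 66158 kJ/h = 18.377 kW
Heat supplied = 18.377 kJ/s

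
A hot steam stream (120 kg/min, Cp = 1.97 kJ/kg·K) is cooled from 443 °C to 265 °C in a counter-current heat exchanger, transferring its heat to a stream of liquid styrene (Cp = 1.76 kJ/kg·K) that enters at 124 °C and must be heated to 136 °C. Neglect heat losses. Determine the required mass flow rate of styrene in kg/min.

ṁ_c = 1990 kg/min

Heat released by hot stream: Q = 120 × 1.97 × (443 − 265) = 42079 kJ/min
Energy balance on cold side (adiabatic exchanger): Q = ṁ_c·Cp_c·(T_c,out − T_c,in)
ṁ_c = 42079 / [1.76 × (136 − 124)] = 1992.4 kg/min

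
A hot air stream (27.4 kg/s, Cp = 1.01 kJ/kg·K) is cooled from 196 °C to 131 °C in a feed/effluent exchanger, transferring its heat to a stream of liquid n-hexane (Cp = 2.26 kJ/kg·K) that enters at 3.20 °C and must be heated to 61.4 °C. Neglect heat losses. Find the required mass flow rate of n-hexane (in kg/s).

ṁ_c = 13.7 kg/s

Heat released by hot stream: Q = 27.4 × 1.01 × (196 − 131) = 1798.8 kJ/s
Energy balance on cold side (adiabatic exchanger): Q = ṁ_c·Cp_c·(T_c,out − T_c,in)
ṁ_c = 1798.8 / [2.26 × (61.4 − 3.20)] = 13.676 kg/s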